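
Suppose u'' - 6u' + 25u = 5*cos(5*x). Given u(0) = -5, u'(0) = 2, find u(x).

Characteristic equation r² - 6r + 25 = 0 has discriminant (-6)² - 4·(25) = -64 < 0, so r = 3 ± 4i.
Hence u_h = C1*cos(4*x)*exp(3*x) + C2*exp(3*x)*sin(4*x).
Try u_p = A*cos(5*x) + B*sin(5*x). Substituting and equating the coefficients of cos(5x) and sin(5x) gives A = 0, B = -1/6, so u_p = -sin(5*x)/6.
General solution: u = -sin(5*x)/6 + C1*cos(4*x)*exp(3*x) + C2*exp(3*x)*sin(4*x).
Apply the initial conditions: u(0) = C1 = -5 and u'(0) = -5/6 + 3*C1 + 4*C2 = 2. Solving gives C1 = -5, C2 = 107/24.

u = -sin(5*x)/6 - 5*cos(4*x)*exp(3*x) + 107*exp(3*x)*sin(4*x)/24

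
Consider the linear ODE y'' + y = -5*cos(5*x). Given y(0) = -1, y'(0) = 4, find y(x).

y = 4*sin(x) - 29*cos(x)/24 + 5*cos(5*x)/24

Characteristic equation r² + 1 = 0 has discriminant (0)² - 4·(1) = -4 < 0, so r = ± i.
Hence y_h = C1*cos(x) + C2*sin(x).
Try y_p = A*cos(5*x) + B*sin(5*x). Substituting and equating the coefficients of cos(5x) and sin(5x) gives A = 5/24, B = 0, so y_p = 5*cos(5*x)/24.
General solution: y = 5*cos(5*x)/24 + C1*cos(x) + C2*sin(x).
Apply the initial conditions: y(0) = 5/24 + C1 = -1 and y'(0) = C2 = 4. Solving gives C1 = -29/24, C2 = 4.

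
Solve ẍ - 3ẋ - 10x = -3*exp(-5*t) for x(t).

Characteristic equation r² - 3r - 10 = 0 factors as (r - 5)(r + 2) = 0, so r = 5, -2.
Hence x_h = C1*exp(5*t) + C2*exp(-2*t).
Try x_p = A*exp(-5*t). Substituting into the equation and dividing by exp(-5*t) gives A = -1/10, so x_p = -exp(-5*t)/10.

x = -exp(-5*t)/10 + C1*exp(5*t) + C2*exp(-2*t)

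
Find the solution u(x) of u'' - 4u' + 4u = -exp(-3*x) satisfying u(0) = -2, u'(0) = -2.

u = -49*exp(2*x)/25 - exp(-3*x)/25 + 9*x*exp(2*x)/5

Characteristic equation r² - 4r + 4 = 0 has discriminant (-4)² - 4·(4) = 0, so r = 2 is a repeated root.
Hence u_h = (C1 + C2*x)*exp(2*x).
Try u_p = A*exp(-3*x). Substituting into the equation and dividing by exp(-3*x) gives A = -1/25, so u_p = -exp(-3*x)/25.
General solution: u = -exp(-3*x)/25 + C1*exp(2*x) + C2*x*exp(2*x).
Apply the initial conditions: u(0) = -1/25 + C1 = -2 and u'(0) = 3/25 + C2 + 2*C1 = -2. Solving gives C1 = -49/25, C2 = 9/5.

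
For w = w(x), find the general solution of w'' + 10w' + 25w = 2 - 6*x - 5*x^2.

Characteristic equation r² + 10r + 25 = 0 has discriminant (10)² - 4·(25) = 0, so r = -5 is a repeated root.
Hence w_h = (C1 + C2*x)*exp(-5*x).
For the particular solution try w_p = A0 + A1*x + A2*x^2. Substituting and matching coefficients of each power of x gives A0 = 16/125, A1 = -2/25, A2 = -1/5, so w_p = 16/125 - 2*x/25 - x^2/5.

w = 16/125 - 2*x/25 - x**2/5 + C1*exp(-5*x) + C2*x*exp(-5*x)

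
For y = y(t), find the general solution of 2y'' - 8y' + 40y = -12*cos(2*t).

Divide through by 2: y'' - 4y' + 20y = -6*cos(2*t).
Characteristic equation r² - 4r + 20 = 0 has discriminant (-4)² - 4·(20) = -64 < 0, so r = 2 ± 4i.
Hence y_h = C1*cos(4*t)*exp(2*t) + C2*exp(2*t)*sin(4*t).
Try y_p = A*cos(2*t) + B*sin(2*t). Substituting and equating the coefficients of cos(2t) and sin(2t) gives A = -3/10, B = 3/20, so y_p = -3*cos(2*t)/10 + 3*sin(2*t)/20.

y = -3*cos(2*t)/10 + 3*sin(2*t)/20 + C1*cos(4*t)*exp(2*t) + C2*exp(2*t)*sin(4*t)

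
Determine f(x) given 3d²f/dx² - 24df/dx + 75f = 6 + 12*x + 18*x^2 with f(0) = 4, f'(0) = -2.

f = 2518/15625 + 6*x**2/25 + 196*x/625 - 92026*exp(4*x)*sin(3*x)/15625 + 59982*cos(3*x)*exp(4*x)/15625

Divide through by 3: f'' - 8f' + 25f = 2 + 4*x + 6*x^2.
Characteristic equation r² - 8r + 25 = 0 has discriminant (-8)² - 4·(25) = -36 < 0, so r = 4 ± 3i.
Hence f_h = C1*cos(3*x)*exp(4*x) + C2*exp(4*x)*sin(3*x).
For the particular solution try f_p = A0 + A1*x + A2*x^2. Substituting and matching coefficients of each power of x gives A0 = 2518/15625, A1 = 196/625, A2 = 6/25, so f_p = 2518/15625 + 6*x^2/25 + 196*x/625.
General solution: f = 2518/15625 + 6*x^2/25 + 196*x/625 + C1*cos(3*x)*exp(4*x) + C2*exp(4*x)*sin(3*x).
Apply the initial conditions: f(0) = 2518/15625 + C1 = 4 and f'(0) = 196/625 + 3*C2 + 4*C1 = -2. Solving gives C1 = 59982/15625, C2 = -92026/15625.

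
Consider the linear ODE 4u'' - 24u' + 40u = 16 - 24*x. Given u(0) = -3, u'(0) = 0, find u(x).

u = 1/25 - 3*x/5 - 76*cos(x)*exp(3*x)/25 + 243*exp(3*x)*sin(x)/25

Divide through by 4: u'' - 6u' + 10u = 4 - 6*x.
Characteristic equation r² - 6r + 10 = 0 has discriminant (-6)² - 4·(10) = -4 < 0, so r = 3 ± i.
Hence u_h = C1*cos(x)*exp(3*x) + C2*exp(3*x)*sin(x).
For the particular solution try u_p = A0 + A1*x. Substituting and matching coefficients of each power of x gives A0 = 1/25, A1 = -3/5, so u_p = 1/25 - 3*x/5.
General solution: u = 1/25 - 3*x/5 + C1*cos(x)*exp(3*x) + C2*exp(3*x)*sin(x).
Apply the initial conditions: u(0) = 1/25 + C1 = -3 and u'(0) = -3/5 + C2 + 3*C1 = 0. Solving gives C1 = -76/25, C2 = 243/25.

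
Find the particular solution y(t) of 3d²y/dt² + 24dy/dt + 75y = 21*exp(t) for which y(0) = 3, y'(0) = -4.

Divide through by 3: y'' + 8y' + 25y = 7*exp(t).
Characteristic equation r² + 8r + 25 = 0 has discriminant (8)² - 4·(25) = -36 < 0, so r = -4 ± 3i.
Hence y_h = C1*cos(3*t)*exp(-4*t) + C2*exp(-4*t)*sin(3*t).
Try y_p = A*exp(t). Substituting into the equation and dividing by exp(t) gives A = 7/34, so y_p = 7*exp(t)/34.
General solution: y = 7*exp(t)/34 + C1*cos(3*t)*exp(-4*t) + C2*exp(-4*t)*sin(3*t).
Apply the initial conditions: y(0) = 7/34 + C1 = 3 and y'(0) = 7/34 - 4*C1 + 3*C2 = -4. Solving gives C1 = 95/34, C2 = 79/34.

y = 7*exp(t)/34 + 79*exp(-4*t)*sin(3*t)/34 + 95*cos(3*t)*exp(-4*t)/34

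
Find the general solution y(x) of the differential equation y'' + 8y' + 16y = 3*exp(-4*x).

y = C1*exp(-4*x) + 3*x**2*exp(-4*x)/2 + C2*x*exp(-4*x)

Characteristic equation r² + 8r + 16 = 0 has discriminant (8)² - 4·(16) = 0, so r = -4 is a repeated root.
Hence y_h = (C1 + C2*x)*exp(-4*x).
Since exp(-4*x) solves the homogeneous equation (r = -4 is a root of multiplicity 2), multiply the trial by x^2. Try y_p = A*x^2*exp(-4*x). Substituting into the equation and dividing by exp(-4*x) gives A = 3/2, so y_p = 3*x^2*exp(-4*x)/2.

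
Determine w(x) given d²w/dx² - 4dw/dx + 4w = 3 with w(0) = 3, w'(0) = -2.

w = 3/4 + 9*exp(2*x)/4 - 13*x*exp(2*x)/2

Characteristic equation r² - 4r + 4 = 0 has discriminant (-4)² - 4·(4) = 0, so r = 2 is a repeated root.
Hence w_h = (C1 + C2*x)*exp(2*x).
For the particular solution try w_p = A0. Substituting and matching coefficients of each power of x gives A0 = 3/4, so w_p = 3/4.
General solution: w = 3/4 + C1*exp(2*x) + C2*x*exp(2*x).
Apply the initial conditions: w(0) = 3/4 + C1 = 3 and w'(0) = C2 + 2*C1 = -2. Solving gives C1 = 9/4, C2 = -13/2.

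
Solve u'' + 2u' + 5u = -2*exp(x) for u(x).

u = -exp(x)/4 + C1*cos(2*x)*exp(-x) + C2*exp(-x)*sin(2*x)

Characteristic equation r² + 2r + 5 = 0 has discriminant (2)² - 4·(5) = -16 < 0, so r = -1 ± 2i.
Hence u_h = C1*cos(2*x)*exp(-x) + C2*exp(-x)*sin(2*x).
Try u_p = A*exp(x). Substituting into the equation and dividing by exp(x) gives A = -1/4, so u_p = -exp(x)/4.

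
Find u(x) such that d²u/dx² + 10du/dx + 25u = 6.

u = 6/25 + C1*exp(-5*x) + C2*x*exp(-5*x)

Characteristic equation r² + 10r + 25 = 0 has discriminant (10)² - 4·(25) = 0, so r = -5 is a repeated root.
Hence u_h = (C1 + C2*x)*exp(-5*x).
For the particular solution try u_p = A0. Substituting and matching coefficients of each power of x gives A0 = 6/25, so u_p = 6/25.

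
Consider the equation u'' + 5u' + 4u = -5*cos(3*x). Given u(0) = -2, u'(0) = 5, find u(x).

Characteristic equation r² + 5r + 4 = 0 factors as (r + 4)(r + 1) = 0, so r = -4, -1.
Hence u_h = C1*exp(-4*x) + C2*exp(-x).
Try u_p = A*cos(3*x) + B*sin(3*x). Substituting and equating the coefficients of cos(3x) and sin(3x) gives A = 1/10, B = -3/10, so u_p = -3*sin(3*x)/10 + cos(3*x)/10.
General solution: u = -3*sin(3*x)/10 + cos(3*x)/10 + C1*exp(-4*x) + C2*exp(-x).
Apply the initial conditions: u(0) = 1/10 + C1 + C2 = -2 and u'(0) = -9/10 - C2 - 4*C1 = 5. Solving gives C1 = -19/15, C2 = -5/6.

u = -19*exp(-4*x)/15 - 5*exp(-x)/6 - 3*sin(3*x)/10 + cos(3*x)/10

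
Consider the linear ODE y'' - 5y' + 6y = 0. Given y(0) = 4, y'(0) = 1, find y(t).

Characteristic equation r² - 5r + 6 = 0 factors as (r - 3)(r - 2) = 0, so r = 3, 2.
Hence y_h = C1*exp(3*t) + C2*exp(2*t).
Apply the initial conditions: y(0) = C1 + C2 = 4 and y'(0) = 2*C2 + 3*C1 = 1. Solving gives C1 = -7, C2 = 11.

y = -7*exp(3*t) + 11*exp(2*t)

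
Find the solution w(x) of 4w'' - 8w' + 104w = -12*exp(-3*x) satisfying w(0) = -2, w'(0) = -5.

Divide through by 4: w'' - 2w' + 26w = -3*exp(-3*x).
Characteristic equation r² - 2r + 26 = 0 has discriminant (-2)² - 4·(26) = -100 < 0, so r = 1 ± 5i.
Hence w_h = C1*cos(5*x)*exp(x) + C2*exp(x)*sin(5*x).
Try w_p = A*exp(-3*x). Substituting into the equation and dividing by exp(-3*x) gives A = -3/41, so w_p = -3*exp(-3*x)/41.
General solution: w = -3*exp(-3*x)/41 + C1*cos(5*x)*exp(x) + C2*exp(x)*sin(5*x).
Apply the initial conditions: w(0) = -3/41 + C1 = -2 and w'(0) = 9/41 + C1 + 5*C2 = -5. Solving gives C1 = -79/41, C2 = -27/41.

w = -3*exp(-3*x)/41 - 79*cos(5*x)*exp(x)/41 - 27*exp(x)*sin(5*x)/41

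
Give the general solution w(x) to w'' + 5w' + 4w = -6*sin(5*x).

Characteristic equation r² + 5r + 4 = 0 factors as (r + 4)(r + 1) = 0, so r = -4, -1.
Hence w_h = C1*exp(-4*x) + C2*exp(-x).
Try w_p = A*cos(5*x) + B*sin(5*x). Substituting and equating the coefficients of cos(5x) and sin(5x) gives A = 75/533, B = 63/533, so w_p = 63*sin(5*x)/533 + 75*cos(5*x)/533.

w = 63*sin(5*x)/533 + 75*cos(5*x)/533 + C1*exp(-4*x) + C2*exp(-x)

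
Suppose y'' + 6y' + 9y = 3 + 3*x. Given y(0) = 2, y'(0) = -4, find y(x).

y = 1/9 + x/3 + 17*exp(-3*x)/9 + 4*x*exp(-3*x)/3

Characteristic equation r² + 6r + 9 = 0 has discriminant (6)² - 4·(9) = 0, so r = -3 is a repeated root.
Hence y_h = (C1 + C2*x)*exp(-3*x).
For the particular solution try y_p = A0 + A1*x. Substituting and matching coefficients of each power of x gives A0 = 1/9, A1 = 1/3, so y_p = 1/9 + x/3.
General solution: y = 1/9 + x/3 + C1*exp(-3*x) + C2*x*exp(-3*x).
Apply the initial conditions: y(0) = 1/9 + C1 = 2 and y'(0) = 1/3 + C2 - 3*C1 = -4. Solving gives C1 = 17/9, C2 = 4/3.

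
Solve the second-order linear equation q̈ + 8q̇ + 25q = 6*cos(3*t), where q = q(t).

Characteristic equation r² + 8r + 25 = 0 has discriminant (8)² - 4·(25) = -36 < 0, so r = -4 ± 3i.
Hence q_h = C1*cos(3*t)*exp(-4*t) + C2*exp(-4*t)*sin(3*t).
Try q_p = A*cos(3*t) + B*sin(3*t). Substituting and equating the coefficients of cos(3t) and sin(3t) gives A = 3/26, B = 9/52, so q_p = 3*cos(3*t)/26 + 9*sin(3*t)/52.

q = 3*cos(3*t)/26 + 9*sin(3*t)/52 + C1*cos(3*t)*exp(-4*t) + C2*exp(-4*t)*sin(3*t)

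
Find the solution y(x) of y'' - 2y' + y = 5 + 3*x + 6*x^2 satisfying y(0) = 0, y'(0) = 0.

y = 47 - 47*exp(x) + 6*x**2 + 27*x + 20*x*exp(x)

Characteristic equation r² - 2r + 1 = 0 has discriminant (-2)² - 4·(1) = 0, so r = 1 is a repeated root.
Hence y_h = (C1 + C2*x)*exp(x).
For the particular solution try y_p = A0 + A1*x + A2*x^2. Substituting and matching coefficients of each power of x gives A0 = 47, A1 = 27, A2 = 6, so y_p = 47 + 6*x^2 + 27*x.
General solution: y = 47 + 6*x^2 + 27*x + C1*exp(x) + C2*x*exp(x).
Apply the initial conditions: y(0) = 47 + C1 = 0 and y'(0) = 27 + C1 + C2 = 0. Solving gives C1 = -47, C2 = 20.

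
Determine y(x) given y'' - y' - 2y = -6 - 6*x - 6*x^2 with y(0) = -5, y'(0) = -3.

y = 6 + 3*x**2 - 19*exp(-x)/3 - 14*exp(2*x)/3

Characteristic equation r² - r - 2 = 0 factors as (r + 1)(r - 2) = 0, so r = -1, 2.
Hence y_h = C1*exp(-x) + C2*exp(2*x).
For the particular solution try y_p = A0 + A1*x + A2*x^2. Substituting and matching coefficients of each power of x gives A0 = 6, A1 = 0, A2 = 3, so y_p = 6 + 3*x^2.
General solution: y = 6 + 3*x^2 + C1*exp(-x) + C2*exp(2*x).
Apply the initial conditions: y(0) = 6 + C1 + C2 = -5 and y'(0) = -C1 + 2*C2 = -3. Solving gives C1 = -19/3, C2 = -14/3.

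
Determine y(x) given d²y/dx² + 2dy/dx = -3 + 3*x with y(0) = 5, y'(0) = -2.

Characteristic equation r² + 2r = 0 factors as (r + 2)r = 0, so r = -2, 0.
Hence y_h = C1*exp(-2*x) + C2.
Since 0 is a characteristic root (multiplicity 1), multiply the polynomial trial by x: try y_p = x*(A0 + A1*x). Substituting and matching coefficients of each power of x gives A0 = -9/4, A1 = 3/4, so y_p = -9*x/4 + 3*x^2/4.
General solution: y = C2 - 9*x/4 + 3*x^2/4 + C1*exp(-2*x).
Apply the initial conditions: y(0) = C1 + C2 = 5 and y'(0) = -9/4 - 2*C1 = -2. Solving gives C1 = -1/8, C2 = 41/8.

y = 41/8 - 9*x/4 - exp(-2*x)/8 + 3*x**2/4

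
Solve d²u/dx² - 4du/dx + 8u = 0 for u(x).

Characteristic equation r² - 4r + 8 = 0 has discriminant (-4)² - 4·(8) = -16 < 0, so r = 2 ± 2i.
Hence u_h = C1*cos(2*x)*exp(2*x) + C2*exp(2*x)*sin(2*x).

u = C1*cos(2*x)*exp(2*x) + C2*exp(2*x)*sin(2*x)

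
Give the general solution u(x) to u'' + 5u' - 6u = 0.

Characteristic equation r² + 5r - 6 = 0 factors as (r - 1)(r + 6) = 0, so r = 1, -6.
Hence u_h = C1*exp(x) + C2*exp(-6*x).

u = C1*exp(x) + C2*exp(-6*x)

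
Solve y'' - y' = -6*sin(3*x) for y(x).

Characteristic equation r² - r = 0 factors as (r - 1)r = 0, so r = 1, 0.
Hence y_h = C1*exp(x) + C2.
Try y_p = A*cos(3*x) + B*sin(3*x). Substituting and equating the coefficients of cos(3x) and sin(3x) gives A = -1/5, B = 3/5, so y_p = -cos(3*x)/5 + 3*sin(3*x)/5.

y = C2 - cos(3*x)/5 + 3*sin(3*x)/5 + C1*exp(x)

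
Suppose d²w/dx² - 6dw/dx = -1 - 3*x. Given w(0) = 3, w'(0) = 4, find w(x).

w = 19/8 + x/4 + x**2/4 + 5*exp(6*x)/8

Characteristic equation r² - 6r = 0 factors as (r - 6)r = 0, so r = 6, 0.
Hence w_h = C1*exp(6*x) + C2.
Since 0 is a characteristic root (multiplicity 1), multiply the polynomial trial by x: try w_p = x*(A0 + A1*x). Substituting and matching coefficients of each power of x gives A0 = 1/4, A1 = 1/4, so w_p = x/4 + x^2/4.
General solution: w = C2 + x/4 + x^2/4 + C1*exp(6*x).
Apply the initial conditions: w(0) = C1 + C2 = 3 and w'(0) = 1/4 + 6*C1 = 4. Solving gives C1 = 5/8, C2 = 19/8.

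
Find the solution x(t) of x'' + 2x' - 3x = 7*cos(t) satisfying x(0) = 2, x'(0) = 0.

Characteristic equation r² + 2r - 3 = 0 factors as (r - 1)(r + 3) = 0, so r = 1, -3.
Hence x_h = C1*exp(t) + C2*exp(-3*t).
Try x_p = A*cos(t) + B*sin(t). Substituting and equating the coefficients of cos(t) and sin(t) gives A = -7/5, B = 7/10, so x_p = -7*cos(t)/5 + 7*sin(t)/10.
General solution: x = -7*cos(t)/5 + 7*sin(t)/10 + C1*exp(t) + C2*exp(-3*t).
Apply the initial conditions: x(0) = -7/5 + C1 + C2 = 2 and x'(0) = 7/10 + C1 - 3*C2 = 0. Solving gives C1 = 19/8, C2 = 41/40.

x = -7*cos(t)/5 + 7*sin(t)/10 + 19*exp(t)/8 + 41*exp(-3*t)/40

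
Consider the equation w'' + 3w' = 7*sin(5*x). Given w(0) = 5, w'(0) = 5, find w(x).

w = 107/15 - 205*exp(-3*x)/102 - 21*cos(5*x)/170 - 7*sin(5*x)/34

Characteristic equation r² + 3r = 0 factors as (r + 3)r = 0, so r = -3, 0.
Hence w_h = C1*exp(-3*x) + C2.
Try w_p = A*cos(5*x) + B*sin(5*x). Substituting and equating the coefficients of cos(5x) and sin(5x) gives A = -21/170, B = -7/34, so w_p = -21*cos(5*x)/170 - 7*sin(5*x)/34.
General solution: w = C2 - 21*cos(5*x)/170 - 7*sin(5*x)/34 + C1*exp(-3*x).
Apply the initial conditions: w(0) = -21/170 + C1 + C2 = 5 and w'(0) = -35/34 - 3*C1 = 5. Solving gives C1 = -205/102, C2 = 107/15.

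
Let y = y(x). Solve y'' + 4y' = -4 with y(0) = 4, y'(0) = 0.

y = 17/4 - x - exp(-4*x)/4

Characteristic equation r² + 4r = 0 factors as (r + 4)r = 0, so r = -4, 0.
Hence y_h = C1*exp(-4*x) + C2.
Since 0 is a characteristic root (multiplicity 1), multiply the polynomial trial by x: try y_p = A0*x. Substituting and matching coefficients of each power of x gives A0 = -1, so y_p = -x.
General solution: y = C2 - x + C1*exp(-4*x).
Apply the initial conditions: y(0) = C1 + C2 = 4 and y'(0) = -1 - 4*C1 = 0. Solving gives C1 = -1/4, C2 = 17/4.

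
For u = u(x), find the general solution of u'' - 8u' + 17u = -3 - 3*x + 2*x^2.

u = -1087/4913 - 19*x/289 + 2*x**2/17 + C1*cos(x)*exp(4*x) + C2*exp(4*x)*sin(x)

Characteristic equation r² - 8r + 17 = 0 has discriminant (-8)² - 4·(17) = -4 < 0, so r = 4 ± i.
Hence u_h = C1*cos(x)*exp(4*x) + C2*exp(4*x)*sin(x).
For the particular solution try u_p = A0 + A1*x + A2*x^2. Substituting and matching coefficients of each power of x gives A0 = -1087/4913, A1 = -19/289, A2 = 2/17, so u_p = -1087/4913 - 19*x/289 + 2*x^2/17.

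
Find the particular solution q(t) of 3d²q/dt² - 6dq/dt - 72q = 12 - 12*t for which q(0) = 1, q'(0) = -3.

Divide through by 3: q'' - 2q' - 24q = 4 - 4*t.
Characteristic equation r² - 2r - 24 = 0 factors as (r + 4)(r - 6) = 0, so r = -4, 6.
Hence q_h = C1*exp(-4*t) + C2*exp(6*t).
For the particular solution try q_p = A0 + A1*t. Substituting and matching coefficients of each power of t gives A0 = -13/72, A1 = 1/6, so q_p = -13/72 + t/6.
General solution: q = -13/72 + t/6 + C1*exp(-4*t) + C2*exp(6*t).
Apply the initial conditions: q(0) = -13/72 + C1 + C2 = 1 and q'(0) = 1/6 - 4*C1 + 6*C2 = -3. Solving gives C1 = 41/40, C2 = 7/45.

q = -13/72 + t/6 + 7*exp(6*t)/45 + 41*exp(-4*t)/40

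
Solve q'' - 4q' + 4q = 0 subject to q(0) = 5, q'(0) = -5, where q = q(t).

q = 5*exp(2*t) - 15*t*exp(2*t)

Characteristic equation r² - 4r + 4 = 0 has discriminant (-4)² - 4·(4) = 0, so r = 2 is a repeated root.
Hence q_h = (C1 + C2*t)*exp(2*t).
Apply the initial conditions: q(0) = C1 = 5 and q'(0) = C2 + 2*C1 = -5. Solving gives C1 = 5, C2 = -15.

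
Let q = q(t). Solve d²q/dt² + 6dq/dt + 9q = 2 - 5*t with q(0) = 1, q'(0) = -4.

Characteristic equation r² + 6r + 9 = 0 has discriminant (6)² - 4·(9) = 0, so r = -3 is a repeated root.
Hence q_h = (C1 + C2*t)*exp(-3*t).
For the particular solution try q_p = A0 + A1*t. Substituting and matching coefficients of each power of t gives A0 = 16/27, A1 = -5/9, so q_p = 16/27 - 5*t/9.
General solution: q = 16/27 - 5*t/9 + C1*exp(-3*t) + C2*t*exp(-3*t).
Apply the initial conditions: q(0) = 16/27 + C1 = 1 and q'(0) = -5/9 + C2 - 3*C1 = -4. Solving gives C1 = 11/27, C2 = -20/9.

q = 16/27 - 5*t/9 + 11*exp(-3*t)/27 - 20*t*exp(-3*t)/9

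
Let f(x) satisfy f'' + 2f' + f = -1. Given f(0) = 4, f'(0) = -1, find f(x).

Characteristic equation r² + 2r + 1 = 0 has discriminant (2)² - 4·(1) = 0, so r = -1 is a repeated root.
Hence f_h = (C1 + C2*x)*exp(-x).
For the particular solution try f_p = A0. Substituting and matching coefficients of each power of x gives A0 = -1, so f_p = -1.
General solution: f = -1 + C1*exp(-x) + C2*x*exp(-x).
Apply the initial conditions: f(0) = -1 + C1 = 4 and f'(0) = C2 - C1 = -1. Solving gives C1 = 5, C2 = 4.

f = -1 + 5*exp(-x) + 4*x*exp(-x)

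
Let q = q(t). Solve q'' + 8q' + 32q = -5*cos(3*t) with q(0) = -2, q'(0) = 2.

q = -24*sin(3*t)/221 - 23*cos(3*t)/221 - 581*exp(-4*t)*sin(4*t)/442 - 419*cos(4*t)*exp(-4*t)/221

Characteristic equation r² + 8r + 32 = 0 has discriminant (8)² - 4·(32) = -64 < 0, so r = -4 ± 4i.
Hence q_h = C1*cos(4*t)*exp(-4*t) + C2*exp(-4*t)*sin(4*t).
Try q_p = A*cos(3*t) + B*sin(3*t). Substituting and equating the coefficients of cos(3t) and sin(3t) gives A = -23/221, B = -24/221, so q_p = -24*sin(3*t)/221 - 23*cos(3*t)/221.
General solution: q = -24*sin(3*t)/221 - 23*cos(3*t)/221 + C1*cos(4*t)*exp(-4*t) + C2*exp(-4*t)*sin(4*t).
Apply the initial conditions: q(0) = -23/221 + C1 = -2 and q'(0) = -72/221 - 4*C1 + 4*C2 = 2. Solving gives C1 = -419/221, C2 = -581/442.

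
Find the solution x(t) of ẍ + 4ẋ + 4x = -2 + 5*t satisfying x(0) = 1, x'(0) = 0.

x = -7/4 + 5*t/4 + 11*exp(-2*t)/4 + 17*t*exp(-2*t)/4

Characteristic equation r² + 4r + 4 = 0 has discriminant (4)² - 4·(4) = 0, so r = -2 is a repeated root.
Hence x_h = (C1 + C2*t)*exp(-2*t).
For the particular solution try x_p = A0 + A1*t. Substituting and matching coefficients of each power of t gives A0 = -7/4, A1 = 5/4, so x_p = -7/4 + 5*t/4.
General solution: x = -7/4 + 5*t/4 + C1*exp(-2*t) + C2*t*exp(-2*t).
Apply the initial conditions: x(0) = -7/4 + C1 = 1 and x'(0) = 5/4 + C2 - 2*C1 = 0. Solving gives C1 = 11/4, C2 = 17/4.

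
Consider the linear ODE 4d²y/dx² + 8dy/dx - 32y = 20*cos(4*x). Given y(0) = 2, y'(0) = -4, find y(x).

y = -3*cos(4*x)/16 + sin(4*x)/16 + 3*exp(2*x)/4 + 23*exp(-4*x)/16

Divide through by 4: y'' + 2y' - 8y = 5*cos(4*x).
Characteristic equation r² + 2r - 8 = 0 factors as (r + 4)(r - 2) = 0, so r = -4, 2.
Hence y_h = C1*exp(-4*x) + C2*exp(2*x).
Try y_p = A*cos(4*x) + B*sin(4*x). Substituting and equating the coefficients of cos(4x) and sin(4x) gives A = -3/16, B = 1/16, so y_p = -3*cos(4*x)/16 + sin(4*x)/16.
General solution: y = -3*cos(4*x)/16 + sin(4*x)/16 + C1*exp(-4*x) + C2*exp(2*x).
Apply the initial conditions: y(0) = -3/16 + C1 + C2 = 2 and y'(0) = 1/4 - 4*C1 + 2*C2 = -4. Solving gives C1 = 23/16, C2 = 3/4.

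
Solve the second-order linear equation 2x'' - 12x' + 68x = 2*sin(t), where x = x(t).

x = 2*cos(t)/375 + 11*sin(t)/375 + C1*cos(5*t)*exp(3*t) + C2*exp(3*t)*sin(5*t)

Divide through by 2: x'' - 6x' + 34x = sin(t).
Characteristic equation r² - 6r + 34 = 0 has discriminant (-6)² - 4·(34) = -100 < 0, so r = 3 ± 5i.
Hence x_h = C1*cos(5*t)*exp(3*t) + C2*exp(3*t)*sin(5*t).
Try x_p = A*cos(t) + B*sin(t). Substituting and equating the coefficients of cos(t) and sin(t) gives A = 2/375, B = 11/375, so x_p = 2*cos(t)/375 + 11*sin(t)/375.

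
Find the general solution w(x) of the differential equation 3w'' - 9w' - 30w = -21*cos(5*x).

w = 21*sin(5*x)/290 + 49*cos(5*x)/290 + C1*exp(-2*x) + C2*exp(5*x)

Divide through by 3: w'' - 3w' - 10w = -7*cos(5*x).
Characteristic equation r² - 3r - 10 = 0 factors as (r + 2)(r - 5) = 0, so r = -2, 5.
Hence w_h = C1*exp(-2*x) + C2*exp(5*x).
Try w_p = A*cos(5*x) + B*sin(5*x). Substituting and equating the coefficients of cos(5x) and sin(5x) gives A = 49/290, B = 21/290, so w_p = 21*sin(5*x)/290 + 49*cos(5*x)/290.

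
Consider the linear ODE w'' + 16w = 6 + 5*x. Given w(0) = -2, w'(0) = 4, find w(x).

Characteristic equation r² + 16 = 0 has discriminant (0)² - 4·(16) = -64 < 0, so r = ± 4i.
Hence w_h = C1*cos(4*x) + C2*sin(4*x).
For the particular solution try w_p = A0 + A1*x. Substituting and matching coefficients of each power of x gives A0 = 3/8, A1 = 5/16, so w_p = 3/8 + 5*x/16.
General solution: w = 3/8 + 5*x/16 + C1*cos(4*x) + C2*sin(4*x).
Apply the initial conditions: w(0) = 3/8 + C1 = -2 and w'(0) = 5/16 + 4*C2 = 4. Solving gives C1 = -19/8, C2 = 59/64.

w = 3/8 - 19*cos(4*x)/8 + 5*x/16 + 59*sin(4*x)/64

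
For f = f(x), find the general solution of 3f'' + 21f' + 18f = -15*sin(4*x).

Divide through by 3: f'' + 7f' + 6f = -5*sin(4*x).
Characteristic equation r² + 7r + 6 = 0 factors as (r + 6)(r + 1) = 0, so r = -6, -1.
Hence f_h = C1*exp(-6*x) + C2*exp(-x).
Try f_p = A*cos(4*x) + B*sin(4*x). Substituting and equating the coefficients of cos(4x) and sin(4x) gives A = 35/221, B = 25/442, so f_p = 25*sin(4*x)/442 + 35*cos(4*x)/221.

f = 25*sin(4*x)/442 + 35*cos(4*x)/221 + C1*exp(-6*x) + C2*exp(-x)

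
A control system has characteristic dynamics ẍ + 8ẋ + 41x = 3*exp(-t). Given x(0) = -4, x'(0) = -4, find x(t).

x = 3*exp(-t)/34 - 689*exp(-4*t)*sin(5*t)/170 - 139*cos(5*t)*exp(-4*t)/34

Characteristic equation r² + 8r + 41 = 0 has discriminant (8)² - 4·(41) = -100 < 0, so r = -4 ± 5i.
Hence x_h = C1*cos(5*t)*exp(-4*t) + C2*exp(-4*t)*sin(5*t).
Try x_p = A*exp(-t). Substituting into the equation and dividing by exp(-t) gives A = 3/34, so x_p = 3*exp(-t)/34.
General solution: x = 3*exp(-t)/34 + C1*cos(5*t)*exp(-4*t) + C2*exp(-4*t)*sin(5*t).
Apply the initial conditions: x(0) = 3/34 + C1 = -4 and x'(0) = -3/34 - 4*C1 + 5*C2 = -4. Solving gives C1 = -139/34, C2 = -689/170.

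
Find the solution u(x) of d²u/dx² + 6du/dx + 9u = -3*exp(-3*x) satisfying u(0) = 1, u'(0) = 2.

u = 5*x*exp(-3*x) - 3*x**2*exp(-3*x)/2 + exp(-3*x)

Characteristic equation r² + 6r + 9 = 0 has discriminant (6)² - 4·(9) = 0, so r = -3 is a repeated root.
Hence u_h = (C1 + C2*x)*exp(-3*x).
Since exp(-3*x) solves the homogeneous equation (r = -3 is a root of multiplicity 2), multiply the trial by x^2. Try u_p = A*x^2*exp(-3*x). Substituting into the equation and dividing by exp(-3*x) gives A = -3/2, so u_p = -3*x^2*exp(-3*x)/2.
General solution: u = C1*exp(-3*x) - 3*x^2*exp(-3*x)/2 + C2*x*exp(-3*x).
Apply the initial conditions: u(0) = C1 = 1 and u'(0) = C2 - 3*C1 = 2. Solving gives C1 = 1, C2 = 5.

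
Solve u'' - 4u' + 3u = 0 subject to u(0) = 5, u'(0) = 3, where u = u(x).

u = -exp(3*x) + 6*exp(x)

Characteristic equation r² - 4r + 3 = 0 factors as (r - 1)(r - 3) = 0, so r = 1, 3.
Hence u_h = C1*exp(x) + C2*exp(3*x).
Apply the initial conditions: u(0) = C1 + C2 = 5 and u'(0) = C1 + 3*C2 = 3. Solving gives C1 = 6, C2 = -1.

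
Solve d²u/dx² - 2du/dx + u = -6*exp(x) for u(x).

u = C1*exp(x) - 3*x**2*exp(x) + C2*x*exp(x)

Characteristic equation r² - 2r + 1 = 0 has discriminant (-2)² - 4·(1) = 0, so r = 1 is a repeated root.
Hence u_h = (C1 + C2*x)*exp(x).
Since exp(x) solves the homogeneous equation (r = 1 is a root of multiplicity 2), multiply the trial by x^2. Try u_p = A*x^2*exp(x). Substituting into the equation and dividing by exp(x) gives A = -3, so u_p = -3*x^2*exp(x).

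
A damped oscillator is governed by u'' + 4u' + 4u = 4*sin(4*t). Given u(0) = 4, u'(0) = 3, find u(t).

Characteristic equation r² + 4r + 4 = 0 has discriminant (4)² - 4·(4) = 0, so r = -2 is a repeated root.
Hence u_h = (C1 + C2*t)*exp(-2*t).
Try u_p = A*cos(4*t) + B*sin(4*t). Substituting and equating the coefficients of cos(4t) and sin(4t) gives A = -4/25, B = -3/25, so u_p = -4*cos(4*t)/25 - 3*sin(4*t)/25.
General solution: u = -4*cos(4*t)/25 - 3*sin(4*t)/25 + C1*exp(-2*t) + C2*t*exp(-2*t).
Apply the initial conditions: u(0) = -4/25 + C1 = 4 and u'(0) = -12/25 + C2 - 2*C1 = 3. Solving gives C1 = 104/25, C2 = 59/5.

u = -4*cos(4*t)/25 - 3*sin(4*t)/25 + 104*exp(-2*t)/25 + 59*t*exp(-2*t)/5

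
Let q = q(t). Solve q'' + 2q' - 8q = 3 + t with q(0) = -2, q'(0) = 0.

Characteristic equation r² + 2r - 8 = 0 factors as (r - 2)(r + 4) = 0, so r = 2, -4.
Hence q_h = C1*exp(2*t) + C2*exp(-4*t).
For the particular solution try q_p = A0 + A1*t. Substituting and matching coefficients of each power of t gives A0 = -13/32, A1 = -1/8, so q_p = -13/32 - t/8.
General solution: q = -13/32 - t/8 + C1*exp(2*t) + C2*exp(-4*t).
Apply the initial conditions: q(0) = -13/32 + C1 + C2 = -2 and q'(0) = -1/8 - 4*C2 + 2*C1 = 0. Solving gives C1 = -25/24, C2 = -53/96.

q = -13/32 - 53*exp(-4*t)/96 - 25*exp(2*t)/24 - t/8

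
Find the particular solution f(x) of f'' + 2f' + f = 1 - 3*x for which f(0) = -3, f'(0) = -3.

Characteristic equation r² + 2r + 1 = 0 has discriminant (2)² - 4·(1) = 0, so r = -1 is a repeated root.
Hence f_h = (C1 + C2*x)*exp(-x).
For the particular solution try f_p = A0 + A1*x. Substituting and matching coefficients of each power of x gives A0 = 7, A1 = -3, so f_p = 7 - 3*x.
General solution: f = 7 - 3*x + C1*exp(-x) + C2*x*exp(-x).
Apply the initial conditions: f(0) = 7 + C1 = -3 and f'(0) = -3 + C2 - C1 = -3. Solving gives C1 = -10, C2 = -10.

f = 7 - 10*exp(-x) - 3*x - 10*x*exp(-x)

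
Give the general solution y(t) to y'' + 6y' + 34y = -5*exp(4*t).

y = -5*exp(4*t)/74 + C1*cos(5*t)*exp(-3*t) + C2*exp(-3*t)*sin(5*t)

Characteristic equation r² + 6r + 34 = 0 has discriminant (6)² - 4·(34) = -100 < 0, so r = -3 ± 5i.
Hence y_h = C1*cos(5*t)*exp(-3*t) + C2*exp(-3*t)*sin(5*t).
Try y_p = A*exp(4*t). Substituting into the equation and dividing by exp(4*t) gives A = -5/74, so y_p = -5*exp(4*t)/74.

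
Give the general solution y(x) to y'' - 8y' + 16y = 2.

y = 1/8 + C1*exp(4*x) + C2*x*exp(4*x)

Characteristic equation r² - 8r + 16 = 0 has discriminant (-8)² - 4·(16) = 0, so r = 4 is a repeated root.
Hence y_h = (C1 + C2*x)*exp(4*x).
For the particular solution try y_p = A0. Substituting and matching coefficients of each power of x gives A0 = 1/8, so y_p = 1/8.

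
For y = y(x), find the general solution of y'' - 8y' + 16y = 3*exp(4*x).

Characteristic equation r² - 8r + 16 = 0 has discriminant (-8)² - 4·(16) = 0, so r = 4 is a repeated root.
Hence y_h = (C1 + C2*x)*exp(4*x).
Since exp(4*x) solves the homogeneous equation (r = 4 is a root of multiplicity 2), multiply the trial by x^2. Try y_p = A*x^2*exp(4*x). Substituting into the equation and dividing by exp(4*x) gives A = 3/2, so y_p = 3*x^2*exp(4*x)/2.

y = C1*exp(4*x) + 3*x**2*exp(4*x)/2 + C2*x*exp(4*x)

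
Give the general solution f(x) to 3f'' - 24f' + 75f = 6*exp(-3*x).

f = exp(-3*x)/29 + C1*cos(3*x)*exp(4*x) + C2*exp(4*x)*sin(3*x)

Divide through by 3: f'' - 8f' + 25f = 2*exp(-3*x).
Characteristic equation r² - 8r + 25 = 0 has discriminant (-8)² - 4·(25) = -36 < 0, so r = 4 ± 3i.
Hence f_h = C1*cos(3*x)*exp(4*x) + C2*exp(4*x)*sin(3*x).
Try f_p = A*exp(-3*x). Substituting into the equation and dividing by exp(-3*x) gives A = 1/29, so f_p = exp(-3*x)/29.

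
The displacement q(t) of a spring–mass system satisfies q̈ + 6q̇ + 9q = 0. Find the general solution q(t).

Characteristic equation r² + 6r + 9 = 0 has discriminant (6)² - 4·(9) = 0, so r = -3 is a repeated root.
Hence q_h = (C1 + C2*t)*exp(-3*t).

q = C1*exp(-3*t) + C2*t*exp(-3*t)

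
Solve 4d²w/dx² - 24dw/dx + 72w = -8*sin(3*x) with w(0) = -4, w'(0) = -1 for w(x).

w = -4*cos(3*x)/45 - 2*sin(3*x)/45 - 176*cos(3*x)*exp(3*x)/45 + 163*exp(3*x)*sin(3*x)/45

Divide through by 4: w'' - 6w' + 18w = -2*sin(3*x).
Characteristic equation r² - 6r + 18 = 0 has discriminant (-6)² - 4·(18) = -36 < 0, so r = 3 ± 3i.
Hence w_h = C1*cos(3*x)*exp(3*x) + C2*exp(3*x)*sin(3*x).
Try w_p = A*cos(3*x) + B*sin(3*x). Substituting and equating the coefficients of cos(3x) and sin(3x) gives A = -4/45, B = -2/45, so w_p = -4*cos(3*x)/45 - 2*sin(3*x)/45.
General solution: w = -4*cos(3*x)/45 - 2*sin(3*x)/45 + C1*cos(3*x)*exp(3*x) + C2*exp(3*x)*sin(3*x).
Apply the initial conditions: w(0) = -4/45 + C1 = -4 and w'(0) = -2/15 + 3*C1 + 3*C2 = -1. Solving gives C1 = -176/45, C2 = 163/45.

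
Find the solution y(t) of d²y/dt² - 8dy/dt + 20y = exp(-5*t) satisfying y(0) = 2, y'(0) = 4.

Characteristic equation r² - 8r + 20 = 0 has discriminant (-8)² - 4·(20) = -16 < 0, so r = 4 ± 2i.
Hence y_h = C1*cos(2*t)*exp(4*t) + C2*exp(4*t)*sin(2*t).
Try y_p = A*exp(-5*t). Substituting into the equation and dividing by exp(-5*t) gives A = 1/85, so y_p = exp(-5*t)/85.
General solution: y = exp(-5*t)/85 + C1*cos(2*t)*exp(4*t) + C2*exp(4*t)*sin(2*t).
Apply the initial conditions: y(0) = 1/85 + C1 = 2 and y'(0) = -1/17 + 2*C2 + 4*C1 = 4. Solving gives C1 = 169/85, C2 = -331/170.

y = exp(-5*t)/85 - 331*exp(4*t)*sin(2*t)/170 + 169*cos(2*t)*exp(4*t)/85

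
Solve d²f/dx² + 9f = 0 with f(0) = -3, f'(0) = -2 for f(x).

Characteristic equation r² + 9 = 0 has discriminant (0)² - 4·(9) = -36 < 0, so r = ± 3i.
Hence f_h = C1*cos(3*x) + C2*sin(3*x).
Apply the initial conditions: f(0) = C1 = -3 and f'(0) = 3*C2 = -2. Solving gives C1 = -3, C2 = -2/3.

f = -3*cos(3*x) - 2*sin(3*x)/3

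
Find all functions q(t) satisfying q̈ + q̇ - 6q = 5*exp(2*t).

Characteristic equation r² + r - 6 = 0 factors as (r - 2)(r + 3) = 0, so r = 2, -3.
Hence q_h = C1*exp(2*t) + C2*exp(-3*t).
Since exp(2*t) solves the homogeneous equation (r = 2 is a root of multiplicity 1), multiply the trial by t. Try q_p = A*t*exp(2*t). Substituting into the equation and dividing by exp(2*t) gives A = 1, so q_p = t*exp(2*t).

q = C1*exp(2*t) + C2*exp(-3*t) + t*exp(2*t)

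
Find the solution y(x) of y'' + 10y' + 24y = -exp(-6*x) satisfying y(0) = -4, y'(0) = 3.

Characteristic equation r² + 10r + 24 = 0 factors as (r + 4)(r + 6) = 0, so r = -4, -6.
Hence y_h = C1*exp(-4*x) + C2*exp(-6*x).
Since exp(-6*x) solves the homogeneous equation (r = -6 is a root of multiplicity 1), multiply the trial by x. Try y_p = A*x*exp(-6*x). Substituting into the equation and dividing by exp(-6*x) gives A = 1/2, so y_p = x*exp(-6*x)/2.
General solution: y = C1*exp(-4*x) + C2*exp(-6*x) + x*exp(-6*x)/2.
Apply the initial conditions: y(0) = C1 + C2 = -4 and y'(0) = 1/2 - 6*C2 - 4*C1 = 3. Solving gives C1 = -43/4, C2 = 27/4.

y = -43*exp(-4*x)/4 + 27*exp(-6*x)/4 + x*exp(-6*x)/2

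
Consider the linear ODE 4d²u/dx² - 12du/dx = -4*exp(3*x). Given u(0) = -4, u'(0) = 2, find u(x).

u = -43/9 + 7*exp(3*x)/9 - x*exp(3*x)/3

Divide through by 4: u'' - 3u' = -exp(3*x).
Characteristic equation r² - 3r = 0 factors as (r - 3)r = 0, so r = 3, 0.
Hence u_h = C1*exp(3*x) + C2.
Since exp(3*x) solves the homogeneous equation (r = 3 is a root of multiplicity 1), multiply the trial by x. Try u_p = A*x*exp(3*x). Substituting into the equation and dividing by exp(3*x) gives A = -1/3, so u_p = -x*exp(3*x)/3.
General solution: u = C2 + C1*exp(3*x) - x*exp(3*x)/3.
Apply the initial conditions: u(0) = C1 + C2 = -4 and u'(0) = -1/3 + 3*C1 = 2. Solving gives C1 = 7/9, C2 = -43/9.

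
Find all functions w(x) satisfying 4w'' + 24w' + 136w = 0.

Divide through by 4: w'' + 6w' + 34w = 0.
Characteristic equation r² + 6r + 34 = 0 has discriminant (6)² - 4·(34) = -100 < 0, so r = -3 ± 5i.
Hence w_h = C1*cos(5*x)*exp(-3*x) + C2*exp(-3*x)*sin(5*x).

w = C1*cos(5*x)*exp(-3*x) + C2*exp(-3*x)*sin(5*x)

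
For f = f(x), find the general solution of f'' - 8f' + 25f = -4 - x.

f = -108/625 - x/25 + C1*cos(3*x)*exp(4*x) + C2*exp(4*x)*sin(3*x)

Characteristic equation r² - 8r + 25 = 0 has discriminant (-8)² - 4·(25) = -36 < 0, so r = 4 ± 3i.
Hence f_h = C1*cos(3*x)*exp(4*x) + C2*exp(4*x)*sin(3*x).
For the particular solution try f_p = A0 + A1*x. Substituting and matching coefficients of each power of x gives A0 = -108/625, A1 = -1/25, so f_p = -108/625 - x/25.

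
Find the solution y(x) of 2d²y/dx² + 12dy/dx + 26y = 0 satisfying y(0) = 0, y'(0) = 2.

y = exp(-3*x)*sin(2*x)

Divide through by 2: y'' + 6y' + 13y = 0.
Characteristic equation r² + 6r + 13 = 0 has discriminant (6)² - 4·(13) = -16 < 0, so r = -3 ± 2i.
Hence y_h = C1*cos(2*x)*exp(-3*x) + C2*exp(-3*x)*sin(2*x).
Apply the initial conditions: y(0) = C1 = 0 and y'(0) = -3*C1 + 2*C2 = 2. Solving gives C1 = 0, C2 = 1.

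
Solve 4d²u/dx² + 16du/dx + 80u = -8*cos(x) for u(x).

Divide through by 4: u'' + 4u' + 20u = -2*cos(x).
Characteristic equation r² + 4r + 20 = 0 has discriminant (4)² - 4·(20) = -64 < 0, so r = -2 ± 4i.
Hence u_h = C1*cos(4*x)*exp(-2*x) + C2*exp(-2*x)*sin(4*x).
Try u_p = A*cos(x) + B*sin(x). Substituting and equating the coefficients of cos(x) and sin(x) gives A = -38/377, B = -8/377, so u_p = -38*cos(x)/377 - 8*sin(x)/377.

u = -38*cos(x)/377 - 8*sin(x)/377 + C1*cos(4*x)*exp(-2*x) + C2*exp(-2*x)*sin(4*x)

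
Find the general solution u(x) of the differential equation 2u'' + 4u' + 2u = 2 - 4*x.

u = 5 - 2*x + C1*exp(-x) + C2*x*exp(-x)

Divide through by 2: u'' + 2u' + u = 1 - 2*x.
Characteristic equation r² + 2r + 1 = 0 has discriminant (2)² - 4·(1) = 0, so r = -1 is a repeated root.
Hence u_h = (C1 + C2*x)*exp(-x).
For the particular solution try u_p = A0 + A1*x. Substituting and matching coefficients of each power of x gives A0 = 5, A1 = -2, so u_p = 5 - 2*x.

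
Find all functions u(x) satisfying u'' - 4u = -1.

Characteristic equation r² - 4 = 0 factors as (r + 2)(r - 2) = 0, so r = -2, 2.
Hence u_h = C1*exp(-2*x) + C2*exp(2*x).
For the particular solution try u_p = A0. Substituting and matching coefficients of each power of x gives A0 = 1/4, so u_p = 1/4.

u = 1/4 + C1*exp(-2*x) + C2*exp(2*x)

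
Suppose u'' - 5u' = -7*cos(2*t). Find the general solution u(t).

u = C2 + 7*cos(2*t)/29 + 35*sin(2*t)/58 + C1*exp(5*t)

Characteristic equation r² - 5r = 0 factors as (r - 5)r = 0, so r = 5, 0.
Hence u_h = C1*exp(5*t) + C2.
Try u_p = A*cos(2*t) + B*sin(2*t). Substituting and equating the coefficients of cos(2t) and sin(2t) gives A = 7/29, B = 35/58, so u_p = 7*cos(2*t)/29 + 35*sin(2*t)/58.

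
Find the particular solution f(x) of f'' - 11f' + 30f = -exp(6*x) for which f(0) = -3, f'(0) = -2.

Characteristic equation r² - 11r + 30 = 0 factors as (r - 5)(r - 6) = 0, so r = 5, 6.
Hence f_h = C1*exp(5*x) + C2*exp(6*x).
Since exp(6*x) solves the homogeneous equation (r = 6 is a root of multiplicity 1), multiply the trial by x. Try f_p = A*x*exp(6*x). Substituting into the equation and dividing by exp(6*x) gives A = -1, so f_p = -x*exp(6*x).
General solution: f = C1*exp(5*x) + C2*exp(6*x) - x*exp(6*x).
Apply the initial conditions: f(0) = C1 + C2 = -3 and f'(0) = -1 + 5*C1 + 6*C2 = -2. Solving gives C1 = -17, C2 = 14.

f = -17*exp(5*x) + 14*exp(6*x) - x*exp(6*x)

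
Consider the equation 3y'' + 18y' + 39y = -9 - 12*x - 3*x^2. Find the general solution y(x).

Divide through by 3: y'' + 6y' + 13y = -3 - x^2 - 4*x.
Characteristic equation r² + 6r + 13 = 0 has discriminant (6)² - 4·(13) = -16 < 0, so r = -3 ± 2i.
Hence y_h = C1*cos(2*x)*exp(-3*x) + C2*exp(-3*x)*sin(2*x).
For the particular solution try y_p = A0 + A1*x + A2*x^2. Substituting and matching coefficients of each power of x gives A0 = -241/2197, A1 = -40/169, A2 = -1/13, so y_p = -241/2197 - 40*x/169 - x^2/13.

y = -241/2197 - 40*x/169 - x**2/13 + C1*cos(2*x)*exp(-3*x) + C2*exp(-3*x)*sin(2*x)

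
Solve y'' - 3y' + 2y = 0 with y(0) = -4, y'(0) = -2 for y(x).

Characteristic equation r² - 3r + 2 = 0 factors as (r - 2)(r - 1) = 0, so r = 2, 1.
Hence y_h = C1*exp(2*x) + C2*exp(x).
Apply the initial conditions: y(0) = C1 + C2 = -4 and y'(0) = C2 + 2*C1 = -2. Solving gives C1 = 2, C2 = -6.

y = -6*exp(x) + 2*exp(2*x)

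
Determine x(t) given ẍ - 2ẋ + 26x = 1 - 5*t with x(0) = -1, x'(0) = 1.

Characteristic equation r² - 2r + 26 = 0 has discriminant (-2)² - 4·(26) = -100 < 0, so r = 1 ± 5i.
Hence x_h = C1*cos(5*t)*exp(t) + C2*exp(t)*sin(5*t).
For the particular solution try x_p = A0 + A1*t. Substituting and matching coefficients of each power of t gives A0 = 4/169, A1 = -5/26, so x_p = 4/169 - 5*t/26.
General solution: x = 4/169 - 5*t/26 + C1*cos(5*t)*exp(t) + C2*exp(t)*sin(5*t).
Apply the initial conditions: x(0) = 4/169 + C1 = -1 and x'(0) = -5/26 + C1 + 5*C2 = 1. Solving gives C1 = -173/169, C2 = 749/1690.

x = 4/169 - 5*t/26 - 173*cos(5*t)*exp(t)/169 + 749*exp(t)*sin(5*t)/1690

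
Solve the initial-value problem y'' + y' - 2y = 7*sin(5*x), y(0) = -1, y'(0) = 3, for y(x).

Characteristic equation r² + r - 2 = 0 factors as (r + 2)(r - 1) = 0, so r = -2, 1.
Hence y_h = C1*exp(-2*x) + C2*exp(x).
Try y_p = A*cos(5*x) + B*sin(5*x). Substituting and equating the coefficients of cos(5x) and sin(5x) gives A = -35/754, B = -189/754, so y_p = -189*sin(5*x)/754 - 35*cos(5*x)/754.
General solution: y = -189*sin(5*x)/754 - 35*cos(5*x)/754 + C1*exp(-2*x) + C2*exp(x).
Apply the initial conditions: y(0) = -35/754 + C1 + C2 = -1 and y'(0) = -945/754 + C2 - 2*C1 = 3. Solving gives C1 = -151/87, C2 = 61/78.

y = -189*sin(5*x)/754 - 151*exp(-2*x)/87 - 35*cos(5*x)/754 + 61*exp(x)/78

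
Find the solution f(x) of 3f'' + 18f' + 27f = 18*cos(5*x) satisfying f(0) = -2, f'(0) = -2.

f = -554*exp(-3*x)/289 - 24*cos(5*x)/289 + 45*sin(5*x)/289 - 145*x*exp(-3*x)/17

Divide through by 3: f'' + 6f' + 9f = 6*cos(5*x).
Characteristic equation r² + 6r + 9 = 0 has discriminant (6)² - 4·(9) = 0, so r = -3 is a repeated root.
Hence f_h = (C1 + C2*x)*exp(-3*x).
Try f_p = A*cos(5*x) + B*sin(5*x). Substituting and equating the coefficients of cos(5x) and sin(5x) gives A = -24/289, B = 45/289, so f_p = -24*cos(5*x)/289 + 45*sin(5*x)/289.
General solution: f = -24*cos(5*x)/289 + 45*sin(5*x)/289 + C1*exp(-3*x) + C2*x*exp(-3*x).
Apply the initial conditions: f(0) = -24/289 + C1 = -2 and f'(0) = 225/289 + C2 - 3*C1 = -2. Solving gives C1 = -554/289, C2 = -145/17.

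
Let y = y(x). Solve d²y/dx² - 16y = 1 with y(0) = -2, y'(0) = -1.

Characteristic equation r² - 16 = 0 factors as (r + 4)(r - 4) = 0, so r = -4, 4.
Hence y_h = C1*exp(-4*x) + C2*exp(4*x).
For the particular solution try y_p = A0. Substituting and matching coefficients of each power of x gives A0 = -1/16, so y_p = -1/16.
General solution: y = -1/16 + C1*exp(-4*x) + C2*exp(4*x).
Apply the initial conditions: y(0) = -1/16 + C1 + C2 = -2 and y'(0) = -4*C1 + 4*C2 = -1. Solving gives C1 = -27/32, C2 = -35/32.

y = -1/16 - 35*exp(4*x)/32 - 27*exp(-4*x)/32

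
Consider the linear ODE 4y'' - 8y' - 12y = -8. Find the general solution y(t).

Divide through by 4: y'' - 2y' - 3y = -2.
Characteristic equation r² - 2r - 3 = 0 factors as (r + 1)(r - 3) = 0, so r = -1, 3.
Hence y_h = C1*exp(-t) + C2*exp(3*t).
For the particular solution try y_p = A0. Substituting and matching coefficients of each power of t gives A0 = 2/3, so y_p = 2/3.

y = 2/3 + C1*exp(-t) + C2*exp(3*t)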